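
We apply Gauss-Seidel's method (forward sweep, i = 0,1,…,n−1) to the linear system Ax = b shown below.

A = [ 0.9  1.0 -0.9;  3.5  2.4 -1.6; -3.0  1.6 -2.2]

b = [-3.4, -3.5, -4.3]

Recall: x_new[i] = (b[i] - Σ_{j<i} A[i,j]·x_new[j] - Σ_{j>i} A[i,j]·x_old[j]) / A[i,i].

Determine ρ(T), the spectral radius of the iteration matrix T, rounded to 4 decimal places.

1.1771

Split A = D + L + U, D = diag(0.9, 2.4, -2.2).
Gauss-Seidel: T = -(D+L)⁻¹U, row 0 first, T[0,1] = -(1)/(0.9) = -1.1111; later rows by forward substitution.
  T[0,:] = [+0.0000 -1.1111 +1.0000]
  T[1,:] = [+0.0000 +1.6204 -0.7917]
  T[2,:] = [+0.0000 +2.6936 -1.9394]
|roots of det(T-λI)|: 1.1771, 0.8581, 0.0000.
ρ(T) = max|λ| = 1.1771; 1.1771 > 1: divergent.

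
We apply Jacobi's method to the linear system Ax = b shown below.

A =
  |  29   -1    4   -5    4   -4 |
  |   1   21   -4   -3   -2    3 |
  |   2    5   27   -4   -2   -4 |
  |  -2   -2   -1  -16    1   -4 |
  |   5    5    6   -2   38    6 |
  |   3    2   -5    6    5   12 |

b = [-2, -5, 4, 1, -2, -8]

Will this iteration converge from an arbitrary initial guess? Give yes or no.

Let D = diag(29, 21, 27, -16, 38, 12); L, U the strict triangles.
Jacobi T = -D⁻¹(L+U): T[0,2] = -(4)/(29) = -0.1379; T[0,0] = 0.
  T[0,:] = [+0.0000  +0.0345  -0.1379  +0.1724  -0.1379  +0.1379]
  T[1,:] = [-0.0476  +0.0000  +0.1905  +0.1429  +0.0952  -0.1429]
  T[2,:] = [-0.0741  -0.1852  +0.0000  +0.1481  +0.0741  +0.1481]
  T[3,:] = [-0.1250  -0.1250  -0.0625  +0.0000  +0.0625  -0.2500]
  T[4,:] = [-0.1316  -0.1316  -0.1579  +0.0526  +0.0000  -0.1579]
  T[5,:] = [-0.2500  -0.1667  +0.4167  -0.5000  -0.4167  +0.0000]
|roots of det(T-λI)|: 0.5186, 0.3252, 0.3252, 0.2634, 0.2634, 0.0071.
spectral radius ρ = 0.5186; 0.5186 < 1 ⇒ converges.

yes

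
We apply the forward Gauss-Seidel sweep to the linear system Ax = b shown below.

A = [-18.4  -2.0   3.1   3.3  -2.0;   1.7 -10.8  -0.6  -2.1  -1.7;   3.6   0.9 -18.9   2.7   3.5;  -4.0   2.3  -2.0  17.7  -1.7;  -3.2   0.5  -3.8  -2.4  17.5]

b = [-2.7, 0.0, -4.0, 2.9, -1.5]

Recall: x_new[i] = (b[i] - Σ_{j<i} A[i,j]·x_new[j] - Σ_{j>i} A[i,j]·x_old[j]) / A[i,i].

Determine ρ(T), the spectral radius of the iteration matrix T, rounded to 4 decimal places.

Let D = diag(-18.4, -10.8, -18.9, 17.7, 17.5); L, U the strict triangles.
Gauss-Seidel: T = -(D+L)⁻¹U, row 0 first, T[0,2] = -(3.1)/(-18.4) = +0.1685; later rows by forward substitution.
  T[0,:] = [+0.0000  -0.1087  +0.1685  +0.1793  -0.1087]
  T[1,:] = [+0.0000  -0.0171  -0.0290  -0.1662  -0.1745]
  T[2,:] = [+0.0000  -0.0215  +0.0307  +0.1691  +0.1562]
  T[3,:] = [+0.0000  -0.0248  +0.0453  +0.0812  +0.1118]
  T[4,:] = [+0.0000  -0.0275  +0.0445  +0.0854  +0.0344]
moduli |λ_i(T)| = 0.2625, 0.0749, 0.0384, 0.0201, 0.0000.
ρ = 0.2625; 0.2625 < 1: convergent.

0.2625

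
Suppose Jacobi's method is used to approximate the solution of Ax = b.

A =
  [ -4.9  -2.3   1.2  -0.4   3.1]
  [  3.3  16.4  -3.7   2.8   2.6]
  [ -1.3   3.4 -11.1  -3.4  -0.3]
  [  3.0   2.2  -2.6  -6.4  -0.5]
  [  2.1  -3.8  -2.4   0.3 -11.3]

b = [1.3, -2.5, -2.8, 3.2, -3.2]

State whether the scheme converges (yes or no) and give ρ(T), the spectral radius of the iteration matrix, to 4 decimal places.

yes, ρ = 0.7298

Diagonal D = diag(-4.9, 16.4, -11.1, -6.4, -11.3); L, U strict lower/upper.
Jacobi: T = -D⁻¹(L+U), T[3,4] = -(-0.5)/(-6.4) = -0.0781; T[3,3] = 0.
  T[0,:] = [+0.0000, -0.4694, +0.2449, -0.0816, +0.6327]
  T[1,:] = [-0.2012, +0.0000, +0.2256, -0.1707, -0.1585]
  T[2,:] = [-0.1171, +0.3063, +0.0000, -0.3063, -0.0270]
  T[3,:] = [+0.4688, +0.3438, -0.4062, +0.0000, -0.0781]
  T[4,:] = [+0.1858, -0.3363, -0.2124, +0.0265, +0.0000]
|λ(T)| sorted: 0.7298, 0.4937, 0.2946, 0.2946, 0.2648.
ρ(T) = max|λ| = 0.7298; 0.7298 < 1: convergent.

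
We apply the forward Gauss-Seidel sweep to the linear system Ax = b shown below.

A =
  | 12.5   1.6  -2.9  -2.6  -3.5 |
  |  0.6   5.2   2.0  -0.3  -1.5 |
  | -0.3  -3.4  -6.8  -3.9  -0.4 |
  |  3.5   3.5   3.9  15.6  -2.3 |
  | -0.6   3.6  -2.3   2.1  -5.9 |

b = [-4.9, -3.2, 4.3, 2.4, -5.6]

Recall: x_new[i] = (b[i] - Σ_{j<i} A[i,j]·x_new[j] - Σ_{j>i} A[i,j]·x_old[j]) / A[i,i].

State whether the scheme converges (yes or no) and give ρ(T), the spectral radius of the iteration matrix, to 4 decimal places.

yes, ρ = 0.6064

Let D = diag(12.5, 5.2, -6.8, 15.6, -5.9); L, U the strict triangles.
GS T = -(D+L)⁻¹U: row 0 first, T[0,4] = -(-3.5)/(12.5) = +0.2800; later rows by forward substitution.
  T[0,:] = [+0.0000 -0.1280 +0.2320 +0.2080 +0.2800]
  T[1,:] = [+0.0000 +0.0148 -0.4114 +0.0337 +0.2562]
  T[2,:] = [+0.0000 -0.0017 +0.1955 -0.5996 -0.1993]
  T[3,:] = [+0.0000 +0.0258 -0.0086 +0.0957 +0.0770]
  T[4,:] = [+0.0000 +0.0319 -0.3539 +0.2672 +0.2329]
|roots of det(T-λI)|: 0.6064, 0.1679, 0.1679, 0.0248, 0.0000.
ρ(T) = max|λ| = 0.6064; 0.6064 < 1 ⇒ converges.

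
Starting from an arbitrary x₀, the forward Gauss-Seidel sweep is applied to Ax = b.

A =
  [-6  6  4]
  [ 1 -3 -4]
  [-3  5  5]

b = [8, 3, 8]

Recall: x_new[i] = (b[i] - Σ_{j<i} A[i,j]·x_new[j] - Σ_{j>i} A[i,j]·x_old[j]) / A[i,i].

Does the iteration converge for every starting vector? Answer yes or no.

no

Write A = D+L+U with D = diag(-6, -3, 5).
T_GS = -(D+L)⁻¹U: row 0 first, T[0,2] = -(4)/(-6) = +0.6667; later rows by forward substitution.
  T[0,:] = [+0.0000, +1.0000, +0.6667]
  T[1,:] = [+0.0000, +0.3333, -1.1111]
  T[2,:] = [+0.0000, +0.2667, +1.5111]
|λ(T)| sorted: 1.1469, 0.6975, 0.0000.
ρ(T) = max|λ| = 1.1469; 1.1469 > 1 ⇒ diverges.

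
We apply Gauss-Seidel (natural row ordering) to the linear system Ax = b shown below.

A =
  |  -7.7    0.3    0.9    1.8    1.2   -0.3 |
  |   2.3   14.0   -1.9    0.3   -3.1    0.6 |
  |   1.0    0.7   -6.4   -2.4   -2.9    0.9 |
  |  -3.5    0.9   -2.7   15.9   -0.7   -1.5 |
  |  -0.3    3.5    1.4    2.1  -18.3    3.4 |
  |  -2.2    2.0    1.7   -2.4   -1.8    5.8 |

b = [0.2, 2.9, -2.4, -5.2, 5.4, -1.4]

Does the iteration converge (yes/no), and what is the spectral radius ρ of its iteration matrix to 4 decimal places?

yes, ρ = 0.1638

A = D + L + U where D = diag(-7.7, 14, -6.4, 15.9, -18.3, 5.8).
T_GS = -(D+L)⁻¹U: row 0 first, T[0,3] = -(1.8)/(-7.7) = +0.2338; later rows by forward substitution.
  T[0,:] = [+0.0000  +0.0390  +0.1169  +0.2338  +0.1558  -0.0390]
  T[1,:] = [+0.0000  -0.0064  +0.1165  -0.0598  +0.1958  -0.0365]
  T[2,:] = [+0.0000  +0.0054  +0.0310  -0.3450  -0.4074  +0.1305]
  T[3,:] = [+0.0000  +0.0099  +0.0244  -0.0037  -0.0019  +0.1100]
  T[4,:] = [+0.0000  -0.0003  +0.0255  -0.0421  +0.0035  +0.2021]
  T[5,:] = [+0.0000  +0.0194  +0.0131  +0.1958  +0.1113  +0.0678]
eigenvalue magnitudes: 0.1638, 0.1382, 0.1075, 0.1075, 0.0235, 0.0000.
spectral radius ρ = 0.1638; 0.1638 < 1: convergent.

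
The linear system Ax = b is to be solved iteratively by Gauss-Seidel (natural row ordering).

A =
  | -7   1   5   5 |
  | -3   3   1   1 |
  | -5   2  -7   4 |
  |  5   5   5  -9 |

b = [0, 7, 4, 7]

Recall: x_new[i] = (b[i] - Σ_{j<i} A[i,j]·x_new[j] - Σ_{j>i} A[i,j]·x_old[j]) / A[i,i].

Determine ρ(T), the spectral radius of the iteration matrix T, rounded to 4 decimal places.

0.8220

Write A = D+L+U with D = diag(-7, 3, -7, -9).
Gauss-Seidel: T = -(D+L)⁻¹U, row 0 first, T[0,3] = -(5)/(-7) = +0.7143; later rows by forward substitution.
  T[0,:] = [+0.0000  +0.1429  +0.7143  +0.7143]
  T[1,:] = [+0.0000  +0.1429  +0.3810  +0.3810]
  T[2,:] = [+0.0000  -0.0612  -0.4014  +0.1701]
  T[3,:] = [+0.0000  +0.1247  +0.3855  +0.7029]
|roots of det(T-λI)|: 0.8220, 0.4213, 0.0437, 0.0000.
ρ(T) = max|λ| = 0.8220; 0.8220 < 1 ⇒ converges.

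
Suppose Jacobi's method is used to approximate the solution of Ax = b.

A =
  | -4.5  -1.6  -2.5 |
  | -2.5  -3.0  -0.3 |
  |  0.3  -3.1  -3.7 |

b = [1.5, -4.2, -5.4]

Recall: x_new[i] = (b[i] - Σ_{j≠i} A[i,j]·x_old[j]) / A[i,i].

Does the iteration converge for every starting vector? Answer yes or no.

Diagonal D = diag(-4.5, -3, -3.7); L, U strict lower/upper.
Jacobi T = -D⁻¹(L+U): T[0,1] = -(-1.6)/(-4.5) = -0.3556; T[0,0] = 0.
  T[0,:] = [+0.0000  -0.3556  -0.5556]
  T[1,:] = [-0.8333  +0.0000  -0.1000]
  T[2,:] = [+0.0811  -0.8378  +0.0000]
eigenvalue magnitudes: 0.8792, 0.6618, 0.6618.
ρ(T) = max|λ| = 0.8792; 0.8792 < 1, so it converges for any x₀.

yes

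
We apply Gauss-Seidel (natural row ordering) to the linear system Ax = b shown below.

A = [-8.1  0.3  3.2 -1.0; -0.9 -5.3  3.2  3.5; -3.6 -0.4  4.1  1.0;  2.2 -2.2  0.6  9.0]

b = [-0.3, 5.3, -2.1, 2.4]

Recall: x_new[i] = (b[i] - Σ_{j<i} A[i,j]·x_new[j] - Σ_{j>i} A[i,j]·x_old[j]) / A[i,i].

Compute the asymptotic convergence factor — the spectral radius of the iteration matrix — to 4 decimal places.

0.4441

Let D = diag(-8.1, -5.3, 4.1, 9); L, U the strict triangles.
Gauss-Seidel: T = -(D+L)⁻¹U, row 0 first, T[0,2] = -(3.2)/(-8.1) = +0.3951; later rows by forward substitution.
  T[0,:] = [+0.0000  +0.0370  +0.3951  -0.1235]
  T[1,:] = [+0.0000  -0.0063  +0.5367  +0.6813]
  T[2,:] = [+0.0000  +0.0319  +0.3992  -0.2858]
  T[3,:] = [+0.0000  -0.0127  +0.0080  +0.2158]
|roots of det(T-λI)|: 0.4441, 0.1437, 0.0209, 0.0000.
spectral radius ρ = 0.4441; 0.4441 < 1 ⇒ converges.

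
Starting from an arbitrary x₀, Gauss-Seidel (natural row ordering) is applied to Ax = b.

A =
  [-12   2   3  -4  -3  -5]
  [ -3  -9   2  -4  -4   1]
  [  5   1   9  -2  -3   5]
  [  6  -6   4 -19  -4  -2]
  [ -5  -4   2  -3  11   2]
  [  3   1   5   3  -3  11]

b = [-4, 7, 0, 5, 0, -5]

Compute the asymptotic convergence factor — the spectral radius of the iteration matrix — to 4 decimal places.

Split A = D + L + U, D = diag(-12, -9, 9, -19, 11, 11).
GS T = -(D+L)⁻¹U: row 0 first, T[0,4] = -(-3)/(-12) = -0.2500; later rows by forward substitution.
  T[0,:] = [+0.0000 +0.1667 +0.2500 -0.3333 -0.2500 -0.4167]
  T[1,:] = [+0.0000 -0.0556 +0.1389 -0.3333 -0.3611 +0.2500]
  T[2,:] = [+0.0000 -0.0864 -0.1543 +0.4444 +0.5123 -0.3519]
  T[3,:] = [+0.0000 +0.0520 +0.0026 +0.0936 -0.0676 -0.3899]
  T[4,:] = [+0.0000 +0.0854 +0.1929 -0.3280 -0.3565 -0.3227]
  T[5,:] = [+0.0000 +0.0080 +0.0412 -0.1958 -0.2107 +0.2692]
|λ(T)| sorted: 0.6268, 0.4551, 0.1072, 0.1026, 0.0274, 0.0000.
ρ(T) = max|λ| = 0.6268; 0.6268 < 1, so it converges for any x₀.

0.6268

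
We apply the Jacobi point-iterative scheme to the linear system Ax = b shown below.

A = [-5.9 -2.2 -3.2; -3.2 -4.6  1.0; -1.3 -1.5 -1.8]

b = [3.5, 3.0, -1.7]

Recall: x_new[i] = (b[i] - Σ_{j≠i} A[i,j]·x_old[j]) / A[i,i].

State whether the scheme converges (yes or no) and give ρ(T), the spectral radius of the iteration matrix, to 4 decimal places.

Split A = D + L + U, D = diag(-5.9, -4.6, -1.8).
T_J = -D⁻¹(L+U): T[2,0] = -(-1.3)/(-1.8) = -0.7222; T[2,2] = 0.
  T[0,:] = [+0.0000, -0.3729, -0.5424]
  T[1,:] = [-0.6957, +0.0000, +0.2174]
  T[2,:] = [-0.7222, -0.8333, +0.0000]
|λ(T)| sorted: 0.8734, 0.5412, 0.5412.
ρ = 0.8734; 0.8734 < 1 ⇒ converges.

yes, ρ = 0.8734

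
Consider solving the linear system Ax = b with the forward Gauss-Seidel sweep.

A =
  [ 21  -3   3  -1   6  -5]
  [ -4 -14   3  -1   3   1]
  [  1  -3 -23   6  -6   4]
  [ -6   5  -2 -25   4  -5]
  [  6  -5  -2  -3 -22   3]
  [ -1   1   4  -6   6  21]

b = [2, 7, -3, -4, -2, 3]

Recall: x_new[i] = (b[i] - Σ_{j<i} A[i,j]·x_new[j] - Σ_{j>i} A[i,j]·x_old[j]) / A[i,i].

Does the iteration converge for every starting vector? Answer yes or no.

Let D = diag(21, -14, -23, -25, -22, 21); L, U the strict triangles.
GS T = -(D+L)⁻¹U: row 0 first, T[0,5] = -(-5)/(21) = +0.2381; later rows by forward substitution.
  T[0,:] = [+0.0000 +0.1429 -0.1429 +0.0476 -0.2857 +0.2381]
  T[1,:] = [+0.0000 -0.0408 +0.2551 -0.0850 +0.2959 +0.0034]
  T[2,:] = [+0.0000 +0.0115 -0.0395 +0.2740 -0.3119 +0.1838]
  T[3,:] = [+0.0000 -0.0434 +0.0885 -0.0504 +0.3127 -0.2712]
  T[4,:] = [+0.0000 +0.0531 -0.1054 +0.0143 -0.1595 +0.2208]
  T[5,:] = [+0.0000 -0.0210 +0.0440 -0.0643 +0.1666 -0.1644]
moduli |λ_i(T)| = 0.5948, 0.1005, 0.1005, 0.0508, 0.0272, 0.0000.
ρ = 0.5948; 0.5948 < 1: convergent.

yes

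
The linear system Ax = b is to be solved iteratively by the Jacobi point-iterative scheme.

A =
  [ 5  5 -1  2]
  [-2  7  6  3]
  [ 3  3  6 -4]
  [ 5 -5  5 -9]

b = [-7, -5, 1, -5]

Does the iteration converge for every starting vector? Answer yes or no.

Write A = D+L+U with D = diag(5, 7, 6, -9).
Jacobi: T = -D⁻¹(L+U), T[2,3] = -(-4)/(6) = +0.6667; T[2,2] = 0.
  T[0,:] = [+0.0000  -1.0000  +0.2000  -0.4000]
  T[1,:] = [+0.2857  +0.0000  -0.8571  -0.4286]
  T[2,:] = [-0.5000  -0.5000  +0.0000  +0.6667]
  T[3,:] = [+0.5556  -0.5556  +0.5556  +0.0000]
|eigenvalues of T|: 1.1293, 0.8236, 0.7710, 0.7710.
ρ = 1.1293; 1.1293 > 1, so it fails to converge.

no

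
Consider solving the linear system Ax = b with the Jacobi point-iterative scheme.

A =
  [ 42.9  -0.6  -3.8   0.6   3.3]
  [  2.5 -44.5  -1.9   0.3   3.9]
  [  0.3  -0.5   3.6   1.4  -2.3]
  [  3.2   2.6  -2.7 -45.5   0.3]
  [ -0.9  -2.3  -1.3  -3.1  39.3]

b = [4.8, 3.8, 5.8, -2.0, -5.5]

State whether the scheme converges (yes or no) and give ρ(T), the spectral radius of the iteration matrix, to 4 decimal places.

Let D = diag(42.9, -44.5, 3.6, -45.5, 39.3); L, U the strict triangles.
Jacobi: T = -D⁻¹(L+U), T[2,3] = -(1.4)/(3.6) = -0.3889; T[2,2] = 0.
  T[0,:] = [+0.0000 +0.0140 +0.0886 -0.0140 -0.0769]
  T[1,:] = [+0.0562 +0.0000 -0.0427 +0.0067 +0.0876]
  T[2,:] = [-0.0833 +0.1389 +0.0000 -0.3889 +0.6389]
  T[3,:] = [+0.0703 +0.0571 -0.0593 +0.0000 +0.0066]
  T[4,:] = [+0.0229 +0.0585 +0.0331 +0.0789 +0.0000]
|λ(T)| sorted: 0.2261, 0.1553, 0.1228, 0.1228, 0.0703.
ρ = 0.2261; 0.2261 < 1 ⇒ converges.

yes, ρ = 0.2261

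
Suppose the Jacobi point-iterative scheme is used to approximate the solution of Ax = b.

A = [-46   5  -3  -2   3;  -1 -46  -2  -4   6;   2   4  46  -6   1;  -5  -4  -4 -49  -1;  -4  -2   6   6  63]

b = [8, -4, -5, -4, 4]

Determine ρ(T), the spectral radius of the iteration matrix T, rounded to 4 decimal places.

Let D = diag(-46, -46, 46, -49, 63); L, U the strict triangles.
Jacobi: T = -D⁻¹(L+U), T[3,0] = -(-5)/(-49) = -0.1020; T[3,3] = 0.
  T[0,:] = [+0.0000 +0.1087 -0.0652 -0.0435 +0.0652]
  T[1,:] = [-0.0217 +0.0000 -0.0435 -0.0870 +0.1304]
  T[2,:] = [-0.0435 -0.0870 +0.0000 +0.1304 -0.0217]
  T[3,:] = [-0.1020 -0.0816 -0.0816 +0.0000 -0.0204]
  T[4,:] = [+0.0635 +0.0317 -0.0952 -0.0952 +0.0000]
|roots of det(T-λI)|: 0.2296, 0.1246, 0.1246, 0.0846, 0.0846.
spectral radius ρ = 0.2296; 0.2296 < 1 ⇒ converges.

0.2296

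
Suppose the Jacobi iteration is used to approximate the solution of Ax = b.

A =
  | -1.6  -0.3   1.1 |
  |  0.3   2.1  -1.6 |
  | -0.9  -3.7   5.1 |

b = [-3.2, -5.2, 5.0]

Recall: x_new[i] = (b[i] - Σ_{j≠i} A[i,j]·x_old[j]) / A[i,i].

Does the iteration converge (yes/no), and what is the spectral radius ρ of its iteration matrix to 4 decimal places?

yes, ρ = 0.8990

Diagonal D = diag(-1.6, 2.1, 5.1); L, U strict lower/upper.
T_J = -D⁻¹(L+U): T[2,1] = -(-3.7)/(5.1) = +0.7255; T[2,2] = 0.
  T[0,:] = [+0.0000  -0.1875  +0.6875]
  T[1,:] = [-0.1429  +0.0000  +0.7619]
  T[2,:] = [+0.1765  +0.7255  +0.0000]
|roots of det(T-λI)|: 0.8990, 0.7573, 0.1417.
ρ(T) = max|λ| = 0.8990; 0.8990 < 1, so it converges for any x₀.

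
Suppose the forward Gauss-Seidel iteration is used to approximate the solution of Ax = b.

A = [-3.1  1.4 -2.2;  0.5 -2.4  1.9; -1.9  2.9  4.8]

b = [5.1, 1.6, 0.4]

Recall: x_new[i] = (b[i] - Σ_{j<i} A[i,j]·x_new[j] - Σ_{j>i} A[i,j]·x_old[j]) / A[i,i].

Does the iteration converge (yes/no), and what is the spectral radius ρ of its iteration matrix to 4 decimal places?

A = D + L + U where D = diag(-3.1, -2.4, 4.8).
Gauss-Seidel: T = -(D+L)⁻¹U, row 0 first, T[0,2] = -(-2.2)/(-3.1) = -0.7097; later rows by forward substitution.
  T[0,:] = [+0.0000  +0.4516  -0.7097]
  T[1,:] = [+0.0000  +0.0941  +0.6438]
  T[2,:] = [+0.0000  +0.1219  -0.6699]
|λ(T)| sorted: 0.7616, 0.1858, 0.0000.
spectral radius ρ = 0.7616; 0.7616 < 1, so it converges for any x₀.

yes, ρ = 0.7616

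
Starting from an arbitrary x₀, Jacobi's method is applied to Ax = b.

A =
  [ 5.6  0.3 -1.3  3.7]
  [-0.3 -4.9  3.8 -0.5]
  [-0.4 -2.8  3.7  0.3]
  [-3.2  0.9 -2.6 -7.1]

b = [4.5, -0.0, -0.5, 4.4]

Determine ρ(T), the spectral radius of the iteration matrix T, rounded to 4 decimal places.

Let D = diag(5.6, -4.9, 3.7, -7.1); L, U the strict triangles.
Jacobi: T = -D⁻¹(L+U), T[2,0] = -(-0.4)/(3.7) = +0.1081; T[2,2] = 0.
  T[0,:] = [+0.0000 -0.0536 +0.2321 -0.6607]
  T[1,:] = [-0.0612 +0.0000 +0.7755 -0.1020]
  T[2,:] = [+0.1081 +0.7568 +0.0000 -0.0811]
  T[3,:] = [-0.4507 +0.1268 -0.3662 +0.0000]
eigenvalue magnitudes: 0.8494, 0.6958, 0.6434, 0.4898.
spectral radius ρ = 0.8494; 0.8494 < 1, so it converges for any x₀.

0.8494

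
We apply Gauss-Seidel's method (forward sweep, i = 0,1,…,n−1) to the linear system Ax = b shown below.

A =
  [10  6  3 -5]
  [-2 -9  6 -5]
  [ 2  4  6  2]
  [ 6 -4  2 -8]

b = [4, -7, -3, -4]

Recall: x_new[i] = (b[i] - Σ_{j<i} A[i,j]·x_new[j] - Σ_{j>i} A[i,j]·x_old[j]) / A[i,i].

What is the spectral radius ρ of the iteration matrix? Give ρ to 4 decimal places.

1.1208

Write A = D+L+U with D = diag(10, -9, 6, -8).
T_GS = -(D+L)⁻¹U: row 0 first, T[0,1] = -(6)/(10) = -0.6000; later rows by forward substitution.
  T[0,:] = [+0.0000 -0.6000 -0.3000 +0.5000]
  T[1,:] = [+0.0000 +0.1333 +0.7333 -0.6667]
  T[2,:] = [+0.0000 +0.1111 -0.3889 -0.0556]
  T[3,:] = [+0.0000 -0.4889 -0.6889 +0.6944]
|λ(T)| sorted: 1.1208, 0.5053, 0.1766, 0.0000.
ρ(T) = max|λ| = 1.1208; 1.1208 > 1: divergent.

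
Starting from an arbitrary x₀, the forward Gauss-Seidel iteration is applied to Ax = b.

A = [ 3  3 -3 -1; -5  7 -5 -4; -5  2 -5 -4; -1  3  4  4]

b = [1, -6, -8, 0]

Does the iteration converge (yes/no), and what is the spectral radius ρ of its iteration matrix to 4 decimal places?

no, ρ = 1.4768

Write A = D+L+U with D = diag(3, 7, -5, 4).
T_GS = -(D+L)⁻¹U: row 0 first, T[0,3] = -(-1)/(3) = +0.3333; later rows by forward substitution.
  T[0,:] = [+0.0000 -1.0000 +1.0000 +0.3333]
  T[1,:] = [+0.0000 -0.7143 +1.4286 +0.8095]
  T[2,:] = [+0.0000 +0.7143 -0.4286 -0.8095]
  T[3,:] = [+0.0000 -0.4286 -0.3929 +0.2857]
|eigenvalues of T|: 1.4768, 0.7489, 0.1292, 0.0000.
spectral radius ρ = 1.4768; 1.4768 > 1, so it fails to converge.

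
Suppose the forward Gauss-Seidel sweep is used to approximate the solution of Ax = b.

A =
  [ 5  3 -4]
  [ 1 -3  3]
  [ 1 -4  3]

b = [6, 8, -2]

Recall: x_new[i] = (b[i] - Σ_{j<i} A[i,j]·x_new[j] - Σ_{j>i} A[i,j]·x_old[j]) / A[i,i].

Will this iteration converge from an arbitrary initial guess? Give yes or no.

no

Diagonal D = diag(5, -3, 3); L, U strict lower/upper.
GS T = -(D+L)⁻¹U: row 0 first, T[0,2] = -(-4)/(5) = +0.8000; later rows by forward substitution.
  T[0,:] = [+0.0000, -0.6000, +0.8000]
  T[1,:] = [+0.0000, -0.2000, +1.2667]
  T[2,:] = [+0.0000, -0.0667, +1.4222]
|roots of det(T-λI)|: 1.3684, 0.1462, 0.0000.
spectral radius ρ = 1.3684; 1.3684 > 1, so it fails to converge.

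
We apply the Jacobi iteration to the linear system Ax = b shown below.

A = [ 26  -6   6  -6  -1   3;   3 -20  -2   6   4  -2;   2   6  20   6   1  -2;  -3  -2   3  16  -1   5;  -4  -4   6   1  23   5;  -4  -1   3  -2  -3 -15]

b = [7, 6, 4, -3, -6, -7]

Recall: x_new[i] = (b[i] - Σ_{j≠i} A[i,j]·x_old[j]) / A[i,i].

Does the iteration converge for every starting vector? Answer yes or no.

Diagonal D = diag(26, -20, 20, 16, 23, -15); L, U strict lower/upper.
Jacobi T = -D⁻¹(L+U): T[4,2] = -(6)/(23) = -0.2609; T[4,4] = 0.
  T[0,:] = [+0.0000, +0.2308, -0.2308, +0.2308, +0.0385, -0.1154]
  T[1,:] = [+0.1500, +0.0000, -0.1000, +0.3000, +0.2000, -0.1000]
  T[2,:] = [-0.1000, -0.3000, +0.0000, -0.3000, -0.0500, +0.1000]
  T[3,:] = [+0.1875, +0.1250, -0.1875, +0.0000, +0.0625, -0.3125]
  T[4,:] = [+0.1739, +0.1739, -0.2609, -0.0435, +0.0000, -0.2174]
  T[5,:] = [-0.2667, -0.0667, +0.2000, -0.1333, -0.2000, +0.0000]
|eigenvalues of T|: 0.8493, 0.3481, 0.2505, 0.2505, 0.1765, 0.0259.
ρ = 0.8493; 0.8493 < 1 ⇒ converges.

yes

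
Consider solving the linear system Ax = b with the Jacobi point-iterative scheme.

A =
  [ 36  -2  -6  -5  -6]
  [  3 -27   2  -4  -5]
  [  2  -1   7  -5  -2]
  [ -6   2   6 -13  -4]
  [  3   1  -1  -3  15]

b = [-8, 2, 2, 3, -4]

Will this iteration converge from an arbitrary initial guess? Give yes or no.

yes

Write A = D+L+U with D = diag(36, -27, 7, -13, 15).
Jacobi: T = -D⁻¹(L+U), T[1,3] = -(-4)/(-27) = -0.1481; T[1,1] = 0.
  T[0,:] = [+0.0000, +0.0556, +0.1667, +0.1389, +0.1667]
  T[1,:] = [+0.1111, +0.0000, +0.0741, -0.1481, -0.1852]
  T[2,:] = [-0.2857, +0.1429, +0.0000, +0.7143, +0.2857]
  T[3,:] = [-0.4615, +0.1538, +0.4615, +0.0000, -0.3077]
  T[4,:] = [-0.2000, -0.0667, +0.0667, +0.2000, +0.0000]
moduli |λ_i(T)| = 0.5504, 0.3793, 0.3793, 0.2003, 0.1251.
ρ = 0.5504; 0.5504 < 1, so it converges for any x₀.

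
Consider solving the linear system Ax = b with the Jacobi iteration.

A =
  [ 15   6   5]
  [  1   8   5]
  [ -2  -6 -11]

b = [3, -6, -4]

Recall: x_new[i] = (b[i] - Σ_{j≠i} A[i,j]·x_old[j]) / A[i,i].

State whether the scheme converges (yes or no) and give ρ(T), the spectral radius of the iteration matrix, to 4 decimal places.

yes, ρ = 0.7375

Write A = D+L+U with D = diag(15, 8, -11).
Jacobi T = -D⁻¹(L+U): T[1,0] = -(1)/(8) = -0.1250; T[1,1] = 0.
  T[0,:] = [+0.0000 -0.4000 -0.3333]
  T[1,:] = [-0.1250 +0.0000 -0.6250]
  T[2,:] = [-0.1818 -0.5455 +0.0000]
|λ(T)| sorted: 0.7375, 0.5774, 0.1601.
ρ(T) = max|λ| = 0.7375; 0.7375 < 1, so it converges for any x₀.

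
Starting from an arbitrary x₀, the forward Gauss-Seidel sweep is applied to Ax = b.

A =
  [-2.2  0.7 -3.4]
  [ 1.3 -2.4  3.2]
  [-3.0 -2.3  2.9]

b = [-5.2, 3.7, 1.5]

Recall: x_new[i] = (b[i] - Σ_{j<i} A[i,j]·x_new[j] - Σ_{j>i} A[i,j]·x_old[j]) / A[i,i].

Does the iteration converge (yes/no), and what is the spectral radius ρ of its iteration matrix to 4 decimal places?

no, ρ = 1.3564

Let D = diag(-2.2, -2.4, 2.9); L, U the strict triangles.
GS T = -(D+L)⁻¹U: row 0 first, T[0,2] = -(-3.4)/(-2.2) = -1.5455; later rows by forward substitution.
  T[0,:] = [+0.0000 +0.3182 -1.5455]
  T[1,:] = [+0.0000 +0.1723 +0.4962]
  T[2,:] = [+0.0000 +0.4658 -1.2052]
|λ(T)| sorted: 1.3564, 0.3236, 0.0000.
spectral radius ρ = 1.3564; 1.3564 > 1: divergent.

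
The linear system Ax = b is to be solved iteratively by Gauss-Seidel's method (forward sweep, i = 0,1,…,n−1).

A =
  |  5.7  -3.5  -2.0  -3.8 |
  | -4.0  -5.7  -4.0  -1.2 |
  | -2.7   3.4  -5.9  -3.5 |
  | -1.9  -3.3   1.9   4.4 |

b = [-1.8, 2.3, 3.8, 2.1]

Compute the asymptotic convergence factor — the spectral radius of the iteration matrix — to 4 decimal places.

A = D + L + U where D = diag(5.7, -5.7, -5.9, 4.4).
Gauss-Seidel: T = -(D+L)⁻¹U, row 0 first, T[0,3] = -(-3.8)/(5.7) = +0.6667; later rows by forward substitution.
  T[0,:] = [+0.0000  +0.6140  +0.3509  +0.6667]
  T[1,:] = [+0.0000  -0.4309  -0.9480  -0.6784]
  T[2,:] = [+0.0000  -0.5293  -0.7069  -1.2892]
  T[3,:] = [+0.0000  +0.1705  -0.2542  +0.3358]
|roots of det(T-λI)|: 1.3334, 0.6573, 0.1259, 0.0000.
ρ(T) = max|λ| = 1.3334; 1.3334 > 1 ⇒ diverges.

1.3334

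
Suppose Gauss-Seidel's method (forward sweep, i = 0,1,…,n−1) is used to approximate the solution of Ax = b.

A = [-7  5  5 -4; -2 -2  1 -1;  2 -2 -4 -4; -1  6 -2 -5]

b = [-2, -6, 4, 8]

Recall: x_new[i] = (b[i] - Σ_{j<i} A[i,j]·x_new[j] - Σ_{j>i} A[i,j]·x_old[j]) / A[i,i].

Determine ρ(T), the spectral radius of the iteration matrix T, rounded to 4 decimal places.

1.3138

Split A = D + L + U, D = diag(-7, -2, -4, -5).
GS T = -(D+L)⁻¹U: row 0 first, T[0,3] = -(-4)/(-7) = -0.5714; later rows by forward substitution.
  T[0,:] = [+0.0000  +0.7143  +0.7143  -0.5714]
  T[1,:] = [+0.0000  -0.7143  -0.2143  +0.0714]
  T[2,:] = [+0.0000  +0.7143  +0.4643  -1.3214]
  T[3,:] = [+0.0000  -1.2857  -0.5857  +0.7286]
|eigenvalues of T|: 1.3138, 0.7640, 0.0712, 0.0000.
ρ(T) = max|λ| = 1.3138; 1.3138 > 1 ⇒ diverges.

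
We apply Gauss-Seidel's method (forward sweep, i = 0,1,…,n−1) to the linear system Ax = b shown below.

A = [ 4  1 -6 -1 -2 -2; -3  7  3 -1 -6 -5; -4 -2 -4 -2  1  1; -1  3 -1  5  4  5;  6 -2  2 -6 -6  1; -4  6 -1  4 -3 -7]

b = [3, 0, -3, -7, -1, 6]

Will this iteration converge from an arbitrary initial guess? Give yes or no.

Let D = diag(4, 7, -4, 5, -6, -7); L, U the strict triangles.
GS T = -(D+L)⁻¹U: row 0 first, T[0,1] = -(1)/(4) = -0.2500; later rows by forward substitution.
  T[0,:] = [+0.0000 -0.2500 +1.5000 +0.2500 +0.5000 +0.5000]
  T[1,:] = [+0.0000 -0.1071 +0.2143 +0.2500 +1.0714 +0.9286]
  T[2,:] = [+0.0000 +0.3036 -1.6071 -0.8750 -0.7857 -0.7143]
  T[3,:] = [+0.0000 +0.0750 -0.1500 -0.2750 -1.5000 -1.6000]
  T[4,:] = [+0.0000 -0.1881 +1.0429 +0.1500 +1.3810 +1.7190]
  T[5,:] = [+0.0000 +0.1311 -0.9765 -0.0250 -0.7041 -1.0388]
moduli |λ_i(T)| = 1.6538, 0.3397, 0.2752, 0.2752, 0.0960, 0.0000.
spectral radius ρ = 1.6538; 1.6538 > 1 ⇒ diverges.

no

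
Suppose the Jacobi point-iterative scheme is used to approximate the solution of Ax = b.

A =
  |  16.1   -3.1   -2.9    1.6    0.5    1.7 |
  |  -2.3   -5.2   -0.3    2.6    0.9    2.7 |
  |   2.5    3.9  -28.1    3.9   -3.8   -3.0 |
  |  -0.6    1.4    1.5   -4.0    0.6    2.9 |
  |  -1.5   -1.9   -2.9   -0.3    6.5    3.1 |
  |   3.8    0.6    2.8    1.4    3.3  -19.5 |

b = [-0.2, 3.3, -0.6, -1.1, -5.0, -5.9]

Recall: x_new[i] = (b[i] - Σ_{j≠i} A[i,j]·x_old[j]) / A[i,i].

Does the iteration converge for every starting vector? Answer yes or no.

A = D + L + U where D = diag(16.1, -5.2, -28.1, -4, 6.5, -19.5).
Jacobi T = -D⁻¹(L+U): T[5,4] = -(3.3)/(-19.5) = +0.1692; T[5,5] = 0.
  T[0,:] = [+0.0000, +0.1925, +0.1801, -0.0994, -0.0311, -0.1056]
  T[1,:] = [-0.4423, +0.0000, -0.0577, +0.5000, +0.1731, +0.5192]
  T[2,:] = [+0.0890, +0.1388, +0.0000, +0.1388, -0.1352, -0.1068]
  T[3,:] = [-0.1500, +0.3500, +0.3750, +0.0000, +0.1500, +0.7250]
  T[4,:] = [+0.2308, +0.2923, +0.4462, +0.0462, +0.0000, -0.4769]
  T[5,:] = [+0.1949, +0.0308, +0.1436, +0.0718, +0.1692, +0.0000]
|eigenvalues of T|: 0.7156, 0.5207, 0.5207, 0.4827, 0.0988, 0.0988.
ρ = 0.7156; 0.7156 < 1 ⇒ converges.

yes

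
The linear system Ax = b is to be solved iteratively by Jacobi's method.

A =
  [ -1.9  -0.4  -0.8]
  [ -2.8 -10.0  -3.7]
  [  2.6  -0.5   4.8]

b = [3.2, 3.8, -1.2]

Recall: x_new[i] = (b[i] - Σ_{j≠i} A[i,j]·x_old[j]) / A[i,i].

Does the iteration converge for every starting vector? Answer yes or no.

Diagonal D = diag(-1.9, -10, 4.8); L, U strict lower/upper.
Jacobi T = -D⁻¹(L+U): T[0,2] = -(-0.8)/(-1.9) = -0.4211; T[0,0] = 0.
  T[0,:] = [+0.0000, -0.2105, -0.4211]
  T[1,:] = [-0.2800, +0.0000, -0.3700]
  T[2,:] = [-0.5417, +0.1042, +0.0000]
|λ(T)| sorted: 0.5503, 0.4213, 0.1290.
ρ(T) = max|λ| = 0.5503; 0.5503 < 1 ⇒ converges.

yes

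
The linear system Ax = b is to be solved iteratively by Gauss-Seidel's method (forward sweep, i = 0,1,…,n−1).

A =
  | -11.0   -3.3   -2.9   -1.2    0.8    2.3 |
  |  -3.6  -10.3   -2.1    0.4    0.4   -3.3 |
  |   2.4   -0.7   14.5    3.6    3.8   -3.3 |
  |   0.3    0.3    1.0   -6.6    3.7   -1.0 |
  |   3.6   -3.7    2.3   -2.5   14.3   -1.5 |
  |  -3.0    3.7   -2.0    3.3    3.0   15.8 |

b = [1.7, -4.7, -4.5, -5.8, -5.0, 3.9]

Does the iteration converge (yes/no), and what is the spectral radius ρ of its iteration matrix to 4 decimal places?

yes, ρ = 0.5052

Let D = diag(-11, -10.3, 14.5, -6.6, 14.3, 15.8); L, U the strict triangles.
T_GS = -(D+L)⁻¹U: row 0 first, T[0,5] = -(2.3)/(-11) = +0.2091; later rows by forward substitution.
  T[0,:] = [+0.0000  -0.3000  -0.2636  -0.1091  +0.0727  +0.2091]
  T[1,:] = [+0.0000  +0.1049  -0.1117  +0.0770  +0.0134  -0.3935]
  T[2,:] = [+0.0000  +0.0547  +0.0382  -0.2265  -0.2735  +0.1740]
  T[3,:] = [+0.0000  -0.0006  -0.0113  -0.0358  +0.5231  -0.1335]
  T[4,:] = [+0.0000  +0.0938  +0.0293  +0.0776  +0.1206  -0.1009]
  T[5,:] = [+0.0000  -0.0923  -0.0223  -0.0747  -0.1561  +0.2009]
|eigenvalues of T|: 0.5052, 0.2037, 0.1727, 0.1727, 0.0553, 0.0000.
spectral radius ρ = 0.5052; 0.5052 < 1, so it converges for any x₀.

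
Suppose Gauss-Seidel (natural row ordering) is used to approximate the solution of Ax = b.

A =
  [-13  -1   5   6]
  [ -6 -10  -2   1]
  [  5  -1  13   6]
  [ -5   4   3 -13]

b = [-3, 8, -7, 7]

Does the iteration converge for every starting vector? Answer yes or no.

A = D + L + U where D = diag(-13, -10, 13, -13).
Gauss-Seidel: T = -(D+L)⁻¹U, row 0 first, T[0,1] = -(-1)/(-13) = -0.0769; later rows by forward substitution.
  T[0,:] = [+0.0000  -0.0769  +0.3846  +0.4615]
  T[1,:] = [+0.0000  +0.0462  -0.4308  -0.1769]
  T[2,:] = [+0.0000  +0.0331  -0.1811  -0.6527]
  T[3,:] = [+0.0000  +0.0514  -0.3223  -0.3826]
eigenvalue magnitudes: 0.7135, 0.2139, 0.0179, 0.0000.
ρ(T) = max|λ| = 0.7135; 0.7135 < 1, so it converges for any x₀.

yes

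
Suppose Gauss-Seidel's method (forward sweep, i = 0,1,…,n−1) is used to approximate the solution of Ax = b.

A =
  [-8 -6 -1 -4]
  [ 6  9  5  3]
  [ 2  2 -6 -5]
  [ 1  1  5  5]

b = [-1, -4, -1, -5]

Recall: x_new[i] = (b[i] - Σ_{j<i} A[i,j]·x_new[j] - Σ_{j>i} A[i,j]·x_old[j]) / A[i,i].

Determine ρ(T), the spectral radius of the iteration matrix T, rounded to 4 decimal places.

Let D = diag(-8, 9, -6, 5); L, U the strict triangles.
GS T = -(D+L)⁻¹U: row 0 first, T[0,2] = -(-1)/(-8) = -0.1250; later rows by forward substitution.
  T[0,:] = [+0.0000  -0.7500  -0.1250  -0.5000]
  T[1,:] = [+0.0000  +0.5000  -0.4722  +0.0000]
  T[2,:] = [+0.0000  -0.0833  -0.1991  -1.0000]
  T[3,:] = [+0.0000  +0.1333  +0.3185  +1.1000]
eigenvalue magnitudes: 0.9337, 0.2727, 0.2727, 0.0000.
ρ(T) = max|λ| = 0.9337; 0.9337 < 1 ⇒ converges.

0.9337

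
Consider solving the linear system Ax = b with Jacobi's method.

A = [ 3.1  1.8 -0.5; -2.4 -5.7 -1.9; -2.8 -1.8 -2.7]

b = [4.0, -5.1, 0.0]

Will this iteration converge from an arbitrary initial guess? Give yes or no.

Split A = D + L + U, D = diag(3.1, -5.7, -2.7).
T_J = -D⁻¹(L+U): T[0,1] = -(1.8)/(3.1) = -0.5806; T[0,0] = 0.
  T[0,:] = [+0.0000  -0.5806  +0.1613]
  T[1,:] = [-0.4211  +0.0000  -0.3333]
  T[2,:] = [-1.0370  -0.6667  +0.0000]
|eigenvalues of T|: 0.7182, 0.4652, 0.4652.
ρ(T) = max|λ| = 0.7182; 0.7182 < 1 ⇒ converges.

yes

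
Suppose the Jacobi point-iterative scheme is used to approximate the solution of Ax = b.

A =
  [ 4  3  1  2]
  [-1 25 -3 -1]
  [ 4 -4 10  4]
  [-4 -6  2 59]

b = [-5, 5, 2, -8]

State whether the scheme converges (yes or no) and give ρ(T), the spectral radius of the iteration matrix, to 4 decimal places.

yes, ρ = 0.4338

Let D = diag(4, 25, 10, 59); L, U the strict triangles.
T_J = -D⁻¹(L+U): T[1,2] = -(-3)/(25) = +0.1200; T[1,1] = 0.
  T[0,:] = [+0.0000, -0.7500, -0.2500, -0.5000]
  T[1,:] = [+0.0400, +0.0000, +0.1200, +0.0400]
  T[2,:] = [-0.4000, +0.4000, +0.0000, -0.4000]
  T[3,:] = [+0.0678, +0.1017, -0.0339, +0.0000]
moduli |λ_i(T)| = 0.4338, 0.3109, 0.2197, 0.2197.
ρ = 0.4338; 0.4338 < 1 ⇒ converges.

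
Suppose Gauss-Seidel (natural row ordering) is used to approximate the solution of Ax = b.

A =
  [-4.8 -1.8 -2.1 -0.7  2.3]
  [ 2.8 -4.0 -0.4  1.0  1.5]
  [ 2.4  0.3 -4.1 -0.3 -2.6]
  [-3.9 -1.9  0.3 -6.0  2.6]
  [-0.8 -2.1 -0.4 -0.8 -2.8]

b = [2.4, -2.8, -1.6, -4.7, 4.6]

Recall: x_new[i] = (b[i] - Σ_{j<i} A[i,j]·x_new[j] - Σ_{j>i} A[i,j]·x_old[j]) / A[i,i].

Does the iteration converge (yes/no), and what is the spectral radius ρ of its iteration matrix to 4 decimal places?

yes, ρ = 0.8647

Diagonal D = diag(-4.8, -4, -4.1, -6, -2.8); L, U strict lower/upper.
Gauss-Seidel: T = -(D+L)⁻¹U, row 0 first, T[0,1] = -(-1.8)/(-4.8) = -0.3750; later rows by forward substitution.
  T[0,:] = [+0.0000  -0.3750  -0.4375  -0.1458  +0.4792]
  T[1,:] = [+0.0000  -0.2625  -0.4062  +0.1479  +0.7104]
  T[2,:] = [+0.0000  -0.2387  -0.2858  -0.1477  -0.3017]
  T[3,:] = [+0.0000  +0.3149  +0.3987  +0.0406  -0.1182]
  T[4,:] = [+0.0000  +0.2481  +0.3566  -0.0598  -0.5929]
|roots of det(T-λI)|: 0.8647, 0.2698, 0.0587, 0.0248, 0.0000.
ρ(T) = max|λ| = 0.8647; 0.8647 < 1: convergent.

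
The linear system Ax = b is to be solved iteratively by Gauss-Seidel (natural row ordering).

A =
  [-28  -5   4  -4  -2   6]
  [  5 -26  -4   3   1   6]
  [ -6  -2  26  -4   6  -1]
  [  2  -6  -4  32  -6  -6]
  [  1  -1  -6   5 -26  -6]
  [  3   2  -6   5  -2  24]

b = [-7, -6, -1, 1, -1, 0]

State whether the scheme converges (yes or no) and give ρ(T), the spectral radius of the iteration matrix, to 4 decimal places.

yes, ρ = 0.1841

Split A = D + L + U, D = diag(-28, -26, 26, 32, -26, 24).
T_GS = -(D+L)⁻¹U: row 0 first, T[0,4] = -(-2)/(-28) = -0.0714; later rows by forward substitution.
  T[0,:] = [+0.0000  -0.1786  +0.1429  -0.1429  -0.0714  +0.2143]
  T[1,:] = [+0.0000  -0.0343  -0.1264  +0.0879  +0.0247  +0.2720]
  T[2,:] = [+0.0000  -0.0439  +0.0232  +0.1276  -0.2454  +0.1088]
  T[3,:] = [+0.0000  -0.0008  -0.0297  +0.0414  +0.1659  +0.2387]
  T[4,:] = [+0.0000  +0.0044  -0.0007  -0.0304  +0.0848  -0.2122]
  T[5,:] = [+0.0000  +0.0147  +0.0046  +0.0313  -0.0820  -0.0897]
|eigenvalues of T|: 0.1841, 0.1447, 0.1447, 0.1034, 0.0573, 0.0000.
ρ(T) = max|λ| = 0.1841; 0.1841 < 1, so it converges for any x₀.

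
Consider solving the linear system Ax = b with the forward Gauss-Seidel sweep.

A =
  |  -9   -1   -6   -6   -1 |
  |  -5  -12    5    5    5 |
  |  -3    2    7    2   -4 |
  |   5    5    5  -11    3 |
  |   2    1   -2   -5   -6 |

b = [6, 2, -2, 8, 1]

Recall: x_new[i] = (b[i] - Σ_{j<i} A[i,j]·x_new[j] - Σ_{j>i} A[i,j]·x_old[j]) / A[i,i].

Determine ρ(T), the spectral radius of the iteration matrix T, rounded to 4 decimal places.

Diagonal D = diag(-9, -12, 7, -11, -6); L, U strict lower/upper.
Gauss-Seidel: T = -(D+L)⁻¹U, row 0 first, T[0,4] = -(-1)/(-9) = -0.1111; later rows by forward substitution.
  T[0,:] = [+0.0000  -0.1111  -0.6667  -0.6667  -0.1111]
  T[1,:] = [+0.0000  +0.0463  +0.6944  +0.6944  +0.4630]
  T[2,:] = [+0.0000  -0.0608  -0.4841  -0.7698  +0.3915]
  T[3,:] = [+0.0000  -0.0571  -0.2074  -0.3373  +0.6106]
  T[4,:] = [+0.0000  +0.0386  +0.2278  +0.4312  -0.5992]
|eigenvalues of T|: 1.2625, 0.1159, 0.1159, 0.0710, 0.0000.
spectral radius ρ = 1.2625; 1.2625 > 1: divergent.

1.2625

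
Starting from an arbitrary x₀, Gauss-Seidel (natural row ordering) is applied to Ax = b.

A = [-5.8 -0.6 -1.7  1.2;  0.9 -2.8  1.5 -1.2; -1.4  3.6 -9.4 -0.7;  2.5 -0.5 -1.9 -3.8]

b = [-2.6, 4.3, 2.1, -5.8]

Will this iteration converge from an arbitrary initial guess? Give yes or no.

yes

Diagonal D = diag(-5.8, -2.8, -9.4, -3.8); L, U strict lower/upper.
Gauss-Seidel: T = -(D+L)⁻¹U, row 0 first, T[0,1] = -(-0.6)/(-5.8) = -0.1034; later rows by forward substitution.
  T[0,:] = [+0.0000, -0.1034, -0.2931, +0.2069]
  T[1,:] = [+0.0000, -0.0333, +0.4415, -0.3621]
  T[2,:] = [+0.0000, +0.0027, +0.2127, -0.2439]
  T[3,:] = [+0.0000, -0.0650, -0.3573, +0.3057]
|eigenvalues of T|: 0.5996, 0.0673, 0.0673, 0.0000.
ρ(T) = max|λ| = 0.5996; 0.5996 < 1: convergent.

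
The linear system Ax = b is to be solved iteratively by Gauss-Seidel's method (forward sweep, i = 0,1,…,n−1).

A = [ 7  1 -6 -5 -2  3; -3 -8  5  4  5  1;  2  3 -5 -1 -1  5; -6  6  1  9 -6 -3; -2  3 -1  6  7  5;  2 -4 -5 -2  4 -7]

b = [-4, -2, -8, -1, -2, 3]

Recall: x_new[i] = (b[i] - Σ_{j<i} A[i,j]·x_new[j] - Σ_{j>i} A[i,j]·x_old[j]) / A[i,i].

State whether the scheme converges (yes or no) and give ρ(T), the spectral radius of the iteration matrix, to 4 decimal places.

Split A = D + L + U, D = diag(7, -8, -5, 9, 7, -7).
Gauss-Seidel: T = -(D+L)⁻¹U, row 0 first, T[0,2] = -(-6)/(7) = +0.8571; later rows by forward substitution.
  T[0,:] = [+0.0000 -0.1429 +0.8571 +0.7143 +0.2857 -0.4286]
  T[1,:] = [+0.0000 +0.0536 +0.3036 +0.2321 +0.5179 +0.2857]
  T[2,:] = [+0.0000 -0.0250 +0.5250 +0.2250 +0.2250 +1.0000]
  T[3,:] = [+0.0000 -0.1282 +0.3107 +0.2964 +0.4869 -0.2540]
  T[4,:] = [+0.0000 +0.0425 -0.0765 -0.1173 -0.5255 -0.5986]
  T[5,:] = [+0.0000 +0.0073 -0.4361 -0.2410 -0.8144 -1.2695]
|λ(T)| sorted: 1.5134, 0.3918, 0.2019, 0.1424, 0.1424, 0.0000.
spectral radius ρ = 1.5134; 1.5134 > 1 ⇒ diverges.

no, ρ = 1.5134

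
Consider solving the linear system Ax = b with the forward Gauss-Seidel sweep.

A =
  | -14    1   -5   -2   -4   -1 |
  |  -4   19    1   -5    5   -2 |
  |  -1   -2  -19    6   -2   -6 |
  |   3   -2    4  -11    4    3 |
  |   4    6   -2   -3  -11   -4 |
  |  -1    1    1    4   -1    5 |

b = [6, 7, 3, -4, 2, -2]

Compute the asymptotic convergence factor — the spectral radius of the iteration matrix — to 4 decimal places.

0.6137

Let D = diag(-14, 19, -19, -11, -11, 5); L, U the strict triangles.
GS T = -(D+L)⁻¹U: row 0 first, T[0,4] = -(-4)/(-14) = -0.2857; later rows by forward substitution.
  T[0,:] = [+0.0000  +0.0714  -0.3571  -0.1429  -0.2857  -0.0714]
  T[1,:] = [+0.0000  +0.0150  -0.1278  +0.2331  -0.3233  +0.0902]
  T[2,:] = [+0.0000  -0.0053  +0.0323  +0.2988  -0.0562  -0.3215]
  T[3,:] = [+0.0000  +0.0148  -0.0624  +0.0273  +0.3241  +0.1199]
  T[4,:] = [+0.0000  +0.0311  -0.1884  +0.0134  -0.3584  -0.3146]
  T[5,:] = [+0.0000  +0.0067  -0.0401  -0.1541  -0.3122  -0.1269]
moduli |λ_i(T)| = 0.6137, 0.2732, 0.2732, 0.0859, 0.0080, 0.0000.
ρ = 0.6137; 0.6137 < 1, so it converges for any x₀.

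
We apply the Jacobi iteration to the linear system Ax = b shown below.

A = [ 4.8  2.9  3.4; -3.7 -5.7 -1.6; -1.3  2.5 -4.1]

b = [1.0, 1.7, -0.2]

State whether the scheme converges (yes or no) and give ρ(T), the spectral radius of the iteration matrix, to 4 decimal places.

yes, ρ = 0.8449

A = D + L + U where D = diag(4.8, -5.7, -4.1).
Jacobi T = -D⁻¹(L+U): T[2,0] = -(-1.3)/(-4.1) = -0.3171; T[2,2] = 0.
  T[0,:] = [+0.0000, -0.6042, -0.7083]
  T[1,:] = [-0.6491, +0.0000, -0.2807]
  T[2,:] = [-0.3171, +0.6098, +0.0000]
eigenvalue magnitudes: 0.8449, 0.5179, 0.5179.
ρ = 0.8449; 0.8449 < 1: convergent.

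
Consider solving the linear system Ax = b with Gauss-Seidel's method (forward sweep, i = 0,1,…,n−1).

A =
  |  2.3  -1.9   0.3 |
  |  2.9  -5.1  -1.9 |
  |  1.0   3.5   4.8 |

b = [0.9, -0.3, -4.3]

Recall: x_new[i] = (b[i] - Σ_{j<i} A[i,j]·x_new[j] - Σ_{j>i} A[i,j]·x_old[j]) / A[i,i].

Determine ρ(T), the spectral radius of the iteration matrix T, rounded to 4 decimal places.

0.8943

A = D + L + U where D = diag(2.3, -5.1, 4.8).
T_GS = -(D+L)⁻¹U: row 0 first, T[0,1] = -(-1.9)/(2.3) = +0.8261; later rows by forward substitution.
  T[0,:] = [+0.0000, +0.8261, -0.1304]
  T[1,:] = [+0.0000, +0.4697, -0.4467]
  T[2,:] = [+0.0000, -0.5146, +0.3529]
eigenvalue magnitudes: 0.8943, 0.0717, 0.0000.
ρ = 0.8943; 0.8943 < 1: convergent.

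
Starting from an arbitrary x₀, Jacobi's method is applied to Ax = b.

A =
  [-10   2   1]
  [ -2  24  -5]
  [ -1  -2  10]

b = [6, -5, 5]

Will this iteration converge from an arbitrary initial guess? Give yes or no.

A = D + L + U where D = diag(-10, 24, 10).
Jacobi T = -D⁻¹(L+U): T[0,2] = -(1)/(-10) = +0.1000; T[0,0] = 0.
  T[0,:] = [+0.0000  +0.2000  +0.1000]
  T[1,:] = [+0.0833  +0.0000  +0.2083]
  T[2,:] = [+0.1000  +0.2000  +0.0000]
|eigenvalues of T|: 0.2966, 0.1966, 0.1000.
spectral radius ρ = 0.2966; 0.2966 < 1, so it converges for any x₀.

yes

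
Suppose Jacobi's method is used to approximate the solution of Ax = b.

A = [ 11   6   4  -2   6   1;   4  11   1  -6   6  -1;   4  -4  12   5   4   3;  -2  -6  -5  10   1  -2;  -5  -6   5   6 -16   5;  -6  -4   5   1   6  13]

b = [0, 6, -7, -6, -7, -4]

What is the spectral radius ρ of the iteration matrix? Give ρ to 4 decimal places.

A = D + L + U where D = diag(11, 11, 12, 10, -16, 13).
Jacobi T = -D⁻¹(L+U): T[2,4] = -(4)/(12) = -0.3333; T[2,2] = 0.
  T[0,:] = [+0.0000, -0.5455, -0.3636, +0.1818, -0.5455, -0.0909]
  T[1,:] = [-0.3636, +0.0000, -0.0909, +0.5455, -0.5455, +0.0909]
  T[2,:] = [-0.3333, +0.3333, +0.0000, -0.4167, -0.3333, -0.2500]
  T[3,:] = [+0.2000, +0.6000, +0.5000, +0.0000, -0.1000, +0.2000]
  T[4,:] = [-0.3125, -0.3750, +0.3125, +0.3750, +0.0000, +0.3125]
  T[5,:] = [+0.4615, +0.3077, -0.3846, -0.0769, -0.4615, +0.0000]
eigenvalue magnitudes: 1.1394, 0.5991, 0.5991, 0.5226, 0.5226, 0.2500.
spectral radius ρ = 1.1394; 1.1394 > 1: divergent.

1.1394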